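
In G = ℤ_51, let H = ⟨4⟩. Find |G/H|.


|⟨4⟩| = n / gcd(4, 51) = 51 / 1 = 51
H is normal (ℤ_51 is abelian).
|G/H| = |G| / |H| = 51 / 51 = 1

|G/H| = 1


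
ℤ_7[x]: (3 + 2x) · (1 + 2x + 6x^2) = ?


Expand and collect like terms; reduce coefficients mod 7:
x^0: 3·1 = 3 ≡ 3 (mod 7)
x^1: 3·2 + 2·1 = 8 ≡ 1 (mod 7)
x^2: 3·6 + 2·2 = 22 ≡ 1 (mod 7)
x^3: 2·6 = 12 ≡ 5 (mod 7)
Result: 3 + x + x^2 + 5x^3

f · g = 3 + x + x^2 + 5x^3


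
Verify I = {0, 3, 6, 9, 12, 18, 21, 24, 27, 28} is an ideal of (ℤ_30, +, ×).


Check ideal conditions for I = {0, 3, 6, 9, 12, 18, 21, 24, 27, 28} in ℤ_30:
(1) I is an additive subgroup? No
(2) For r ∈ ℤ_30 and a ∈ I: r·a ∈ I? No  [counterexample: r=2, a=28, r·a mod 30 = 26 ∉ I]

No, I is not an ideal of ℤ_30


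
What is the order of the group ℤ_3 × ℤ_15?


|A × B| = |A| · |B|
|ℤ_3 × ℤ_15| = 3 × 15 = 45

|ℤ_3 × ℤ_15| = 45


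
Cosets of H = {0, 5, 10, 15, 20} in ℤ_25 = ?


H = {0, 5, 10, 15, 20}, |H| = 5
Number of cosets = |G|/|H| = 25/5 = 5
0 + H = {0, 5, 10, 15, 20}
1 + H = {1, 6, 11, 16, 21}
2 + H = {2, 7, 12, 17, 22}
3 + H = {3, 8, 13, 18, 23}
4 + H = {4, 9, 14, 19, 24}

Cosets: 0+H={0,5,10,15,20}; 1+H={1,6,11,16,21}; 2+H={2,7,12,17,22}; 3+H={3,8,13,18,23}; 4+H={4,9,14,19,24}


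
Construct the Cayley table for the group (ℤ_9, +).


Elements: {0, 1, 2, 3, 4, 5, 6, 7, 8}
Operation: addition mod 9
Entry (a, b) = (a + b) mod 9

Cayley table:
  | 0 | 1 | 2 | 3 | 4 | 5 | 6 | 7 | 8
0 | 0 | 1 | 2 | 3 | 4 | 5 | 6 | 7 | 8
1 | 1 | 2 | 3 | 4 | 5 | 6 | 7 | 8 | 0
2 | 2 | 3 | 4 | 5 | 6 | 7 | 8 | 0 | 1
3 | 3 | 4 | 5 | 6 | 7 | 8 | 0 | 1 | 2
4 | 4 | 5 | 6 | 7 | 8 | 0 | 1 | 2 | 3
5 | 5 | 6 | 7 | 8 | 0 | 1 | 2 | 3 | 4
6 | 6 | 7 | 8 | 0 | 1 | 2 | 3 | 4 | 5
7 | 7 | 8 | 0 | 1 | 2 | 3 | 4 | 5 | 6
8 | 8 | 0 | 1 | 2 | 3 | 4 | 5 | 6 | 7


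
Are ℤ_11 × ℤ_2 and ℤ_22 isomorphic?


Comparing ℤ_11 × ℤ_2 and ℤ_22:
gcd(11,2) = 1, so ℤ_11 × ℤ_2 ≅ ℤ_22 (CRT)

Yes, ℤ_11 × ℤ_2 ≅ ℤ_22


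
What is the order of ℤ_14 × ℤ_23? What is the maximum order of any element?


|ℤ_14 × ℤ_23| = 14 × 23 = 322
Max element order = lcm(14,23) = 322
Cyclic? Yes (gcd=1)

|ℤ_14×ℤ_23| = 322, max element order = 322


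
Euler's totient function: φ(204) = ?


Factor n: 204 = 2^2 × 3 × 17
φ(n) = n · ∏(1 - 1/p) over distinct primes p | n
φ(204) = 204 · (1 - 1/2) · (1 - 1/3) · (1 - 1/17) = 64

φ(204) = 64


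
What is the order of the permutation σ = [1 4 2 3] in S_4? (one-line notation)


Cycle decomposition: (2 4 3)
Cycle lengths: 3
Order = lcm(3) = 3

ord(σ) = 3


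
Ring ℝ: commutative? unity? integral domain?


ℝ is a field: commutative, has unity, every nonzero element is a unit (hence an integral domain)
Commutative: Yes
Integral domain: Yes
Has unity: Yes

ℝ: Commutative=Yes, Unity=Yes


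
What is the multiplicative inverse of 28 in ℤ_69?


Use the extended Euclidean algorithm to write 1 = 28·s + 69·t; then s mod 69 is the inverse.
Euclidean algorithm:
  28 = 0·69 + 28
  69 = 2·28 + 13
  28 = 2·13 + 2
  13 = 6·2 + 1
  2 = 2·1 + 0
gcd(28,69) = 1
Back-substitution gives: 28·(-32) + 69·(13) = 1
So 28⁻¹ ≡ -32 ≡ 37 (mod 69)
Check: 28 × 37 = 1036 ≡ 1 (mod 69) ✓

28⁻¹ ≡ 37 (mod 69)


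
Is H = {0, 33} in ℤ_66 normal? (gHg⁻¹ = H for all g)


H = {0, 33} in ℤ_66
ℤ_66 is abelian; every subgroup of an abelian group is normal

Yes, normal subgroup


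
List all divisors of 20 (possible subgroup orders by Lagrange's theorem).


Lagrange's theorem: |H| divides |G|
|G| = 20
Divisors of 20: 1, 2, 4, 5, 10, 20

Possible subgroup orders: {1, 2, 4, 5, 10, 20}


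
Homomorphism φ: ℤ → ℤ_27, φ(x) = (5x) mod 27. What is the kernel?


Kernel = preimage of identity
ker(φ) = {x ∈ ℤ : 5x ≡ 0 (mod 27)}. gcd(5,27) = 1, so 5x ≡ 0 (mod 27) ⟺ x ≡ 0 (mod 27/1 = 27). Hence ker(φ) = 27ℤ

ker(φ) = 27ℤ


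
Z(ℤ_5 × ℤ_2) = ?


Z(G) = {g ∈ G | gx = xg for all x ∈ G}
Direct product of abelian groups is abelian, so Z(G) = G

Z(ℤ_5 × ℤ_2) = ℤ_5 × ℤ_2


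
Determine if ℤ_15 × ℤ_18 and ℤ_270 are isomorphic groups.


Comparing ℤ_15 × ℤ_18 and ℤ_270:
gcd(15,18) = 3 ≠ 1. Max element order in ℤ_15×ℤ_18 is lcm(15,18) = 90 < 270, so it has no element of order 270

No, ℤ_15 × ℤ_18 ≇ ℤ_270


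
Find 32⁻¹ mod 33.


Use the extended Euclidean algorithm to write 1 = 32·s + 33·t; then s mod 33 is the inverse.
Euclidean algorithm:
  32 = 0·33 + 32
  33 = 1·32 + 1
  32 = 32·1 + 0
gcd(32,33) = 1
Back-substitution gives: 32·(-1) + 33·(1) = 1
So 32⁻¹ ≡ -1 ≡ 32 (mod 33)
Check: 32 × 32 = 1024 ≡ 1 (mod 33) ✓

32⁻¹ ≡ 32 (mod 33)


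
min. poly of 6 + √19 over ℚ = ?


Let α = 6 + √19. Then α - 6 = √19, so (α - 6)² = 19, giving α² - 12α + 17 = 0. Degree 2 and α ∉ ℚ, so this is the minimal polynomial.

Minimal polynomial: x² - 12x + 17


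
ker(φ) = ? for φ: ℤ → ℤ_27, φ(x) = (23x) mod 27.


Kernel = preimage of identity
ker(φ) = {x ∈ ℤ : 23x ≡ 0 (mod 27)}. gcd(23,27) = 1, so 23x ≡ 0 (mod 27) ⟺ x ≡ 0 (mod 27/1 = 27). Hence ker(φ) = 27ℤ

ker(φ) = 27ℤ


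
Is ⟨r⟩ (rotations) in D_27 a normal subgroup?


H = ⟨r⟩ (rotations) in D_27
The rotation subgroup ⟨r⟩ has index 2 in D_27, so it is normal

Yes, normal subgroup


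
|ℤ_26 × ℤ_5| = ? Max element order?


|ℤ_26 × ℤ_5| = 26 × 5 = 130
Max element order = lcm(26,5) = 130
Cyclic? Yes (gcd=1)

|ℤ_26×ℤ_5| = 130, max element order = 130


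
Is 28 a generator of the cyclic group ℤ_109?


g generates ℤ_n iff gcd(g, n) = 1
gcd(28, 109) = 1
Since gcd = 1, 28 is a generator.

Yes, 28 generates ℤ_109


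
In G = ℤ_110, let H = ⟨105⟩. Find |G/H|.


|⟨105⟩| = n / gcd(105, 110) = 110 / 5 = 22
H is normal (ℤ_110 is abelian).
|G/H| = |G| / |H| = 110 / 22 = 5

|G/H| = 5


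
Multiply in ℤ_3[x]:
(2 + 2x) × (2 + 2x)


Expand and collect like terms; reduce coefficients mod 3:
x^0: 2·2 = 4 ≡ 1 (mod 3)
x^1: 2·2 + 2·2 = 8 ≡ 2 (mod 3)
x^2: 2·2 = 4 ≡ 1 (mod 3)
Result: 1 + 2x + x^2

f · g = 1 + 2x + x^2


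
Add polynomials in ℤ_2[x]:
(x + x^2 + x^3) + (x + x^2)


Add coefficients mod 2:
x^0: 0 + 0 = 0 (mod 2)
x^1: 1 + 1 = 0 (mod 2)
x^2: 1 + 1 = 0 (mod 2)
x^3: 1 + 0 = 1 (mod 2)
Result: x^3

f + g = x^3


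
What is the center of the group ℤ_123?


Z(G) = {g ∈ G | gx = xg for all x ∈ G}
ℤ_123 is abelian, so Z(G) = G

Z(ℤ_123) = ℤ_123


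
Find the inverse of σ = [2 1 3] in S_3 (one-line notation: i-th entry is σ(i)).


To find σ⁻¹, swap domain and range:
σ(1) = 2 → σ⁻¹(2) = 1
σ(2) = 1 → σ⁻¹(1) = 2
σ(3) = 3 → σ⁻¹(3) = 3

σ⁻¹ = [2 1 3]


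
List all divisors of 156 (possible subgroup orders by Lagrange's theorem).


Lagrange's theorem: |H| divides |G|
|G| = 156
Divisors of 156: 1, 2, 3, 4, 6, 12, 13, 26, 39, 52, 78, 156

Possible subgroup orders: {1, 2, 3, 4, 6, 12, 13, 26, 39, 52, 78, 156}


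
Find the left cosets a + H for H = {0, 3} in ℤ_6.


H = {0, 3}, |H| = 2
Number of cosets = |G|/|H| = 6/2 = 3
0 + H = {0, 3}
1 + H = {1, 4}
2 + H = {2, 5}

Cosets: 0+H={0,3}; 1+H={1,4}; 2+H={2,5}


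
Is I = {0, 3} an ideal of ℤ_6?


Check ideal conditions for I = {0, 3} in ℤ_6:
(1) I is an additive subgroup? Yes
(2) For r ∈ ℤ_6 and a ∈ I: r·a ∈ I? Yes

Yes, I is an ideal of ℤ_6


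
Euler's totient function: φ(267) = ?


Factor n: 267 = 3 × 89
φ(n) = n · ∏(1 - 1/p) over distinct primes p | n
φ(267) = 267 · (1 - 1/3) · (1 - 1/89) = 176

φ(267) = 176


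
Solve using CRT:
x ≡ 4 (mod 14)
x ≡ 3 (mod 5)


m₁ = 14, m₂ = 5, gcd = 1, so CRT applies. M = m₁·m₂ = 70
Let M₁ = M/m₁ = 5, M₂ = M/m₂ = 14
Find y₁ ≡ M₁⁻¹ (mod m₁): 5⁻¹ ≡ 3 (mod 14)
Find y₂ ≡ M₂⁻¹ (mod m₂): 14⁻¹ ≡ 4 (mod 5)
x = a₁·M₁·y₁ + a₂·M₂·y₂ = 4·5·3 + 3·14·4 = 228
Reduce mod 70: x ≡ 18
Check: 18 mod 14 = 4 ✓, 18 mod 5 = 3 ✓

x ≡ 18 (mod 70)


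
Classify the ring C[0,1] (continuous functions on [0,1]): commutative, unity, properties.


pointwise +,× is commutative with unity (constant 1); but bump functions with disjoint support multiply to 0 — zero divisors, so not an integral domain
Commutative: Yes
Integral domain: No
Has unity: Yes

C[0,1] (continuous functions on [0,1]): Commutative=Yes, Unity=Yes


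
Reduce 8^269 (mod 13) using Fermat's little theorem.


Fermat's little theorem: if p is prime and gcd(a,p)=1, then a^(p-1) ≡ 1 (mod p)
p = 13 is prime, gcd(8,13) = 1
Reduce exponent: 269 mod 12 = 5
So 8^269 ≡ 8^5 (mod 13)
8^5 mod 13 = 8

8^269 ≡ 8 (mod 13)


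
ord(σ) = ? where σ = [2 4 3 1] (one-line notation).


Cycle decomposition: (1 2 4)
Cycle lengths: 3
Order = lcm(3) = 3

ord(σ) = 3


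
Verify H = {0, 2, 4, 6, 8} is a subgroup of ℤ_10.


Subgroup test for H = {0, 2, 4, 6, 8} in (ℤ_10, +):
(1) 0 ∈ H? Yes
(2) Closure: for all a,b ∈ H, (a+b) mod 10 ∈ H? Yes
(3) Inverses: for all a ∈ H, -a mod 10 ∈ H? Yes

Yes, H is a subgroup of ℤ_10


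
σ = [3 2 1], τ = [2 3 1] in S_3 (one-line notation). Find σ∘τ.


σ∘τ: apply τ first, then σ
1 →τ 2 →σ 2
2 →τ 3 →σ 1
3 →τ 1 →σ 3

σ∘τ = [2 1 3]


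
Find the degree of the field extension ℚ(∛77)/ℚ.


∛77 has minimal polynomial x³ - 77 (irreducible over ℚ since 77 is not a perfect cube)

[ℚ(∛77)/ℚ] = 3


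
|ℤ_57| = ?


ℤ_n has n elements.

|ℤ_57| = 57


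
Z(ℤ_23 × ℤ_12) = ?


Z(G) = {g ∈ G | gx = xg for all x ∈ G}
Direct product of abelian groups is abelian, so Z(G) = G

Z(ℤ_23 × ℤ_12) = ℤ_23 × ℤ_12


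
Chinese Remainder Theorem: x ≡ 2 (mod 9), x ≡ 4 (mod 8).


m₁ = 9, m₂ = 8, gcd = 1, so CRT applies. M = m₁·m₂ = 72
Let M₁ = M/m₁ = 8, M₂ = M/m₂ = 9
Find y₁ ≡ M₁⁻¹ (mod m₁): 8⁻¹ ≡ 8 (mod 9)
Find y₂ ≡ M₂⁻¹ (mod m₂): 9⁻¹ ≡ 1 (mod 8)
x = a₁·M₁·y₁ + a₂·M₂·y₂ = 2·8·8 + 4·9·1 = 164
Reduce mod 72: x ≡ 20
Check: 20 mod 9 = 2 ✓, 20 mod 8 = 4 ✓

x ≡ 20 (mod 72)


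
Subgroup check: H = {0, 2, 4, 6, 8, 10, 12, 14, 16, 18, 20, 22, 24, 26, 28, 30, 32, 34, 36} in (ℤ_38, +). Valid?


Subgroup test for H = {0, 2, 4, 6, 8, 10, 12, 14, 16, 18, 20, 22, 24, 26, 28, 30, 32, 34, 36} in (ℤ_38, +):
(1) 0 ∈ H? Yes
(2) Closure: for all a,b ∈ H, (a+b) mod 38 ∈ H? Yes
(3) Inverses: for all a ∈ H, -a mod 38 ∈ H? Yes

Yes, H is a subgroup of ℤ_38


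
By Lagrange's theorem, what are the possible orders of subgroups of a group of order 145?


Lagrange's theorem: |H| divides |G|
|G| = 145
Divisors of 145: 1, 5, 29, 145

Possible subgroup orders: {1, 5, 29, 145}


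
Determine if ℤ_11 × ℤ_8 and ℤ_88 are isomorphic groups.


Comparing ℤ_11 × ℤ_8 and ℤ_88:
gcd(11,8) = 1, so ℤ_11 × ℤ_8 ≅ ℤ_88 (CRT)

Yes, ℤ_11 × ℤ_8 ≅ ℤ_88


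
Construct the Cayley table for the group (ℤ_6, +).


Elements: {0, 1, 2, 3, 4, 5}
Operation: addition mod 6
Entry (a, b) = (a + b) mod 6

Cayley table:
  | 0 | 1 | 2 | 3 | 4 | 5
0 | 0 | 1 | 2 | 3 | 4 | 5
1 | 1 | 2 | 3 | 4 | 5 | 0
2 | 2 | 3 | 4 | 5 | 0 | 1
3 | 3 | 4 | 5 | 0 | 1 | 2
4 | 4 | 5 | 0 | 1 | 2 | 3
5 | 5 | 0 | 1 | 2 | 3 | 4


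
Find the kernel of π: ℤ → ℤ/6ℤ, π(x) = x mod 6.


Kernel = preimage of identity
ker(π) = multiples of 6 = 6ℤ

ker(π) = 6ℤ


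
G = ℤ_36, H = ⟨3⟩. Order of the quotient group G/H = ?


|⟨3⟩| = n / gcd(3, 36) = 36 / 3 = 12
H is normal (ℤ_36 is abelian).
|G/H| = |G| / |H| = 36 / 12 = 3

|G/H| = 3


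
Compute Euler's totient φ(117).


Factor n: 117 = 3^2 × 13
φ(n) = n · ∏(1 - 1/p) over distinct primes p | n
φ(117) = 117 · (1 - 1/3) · (1 - 1/13) = 72

φ(117) = 72


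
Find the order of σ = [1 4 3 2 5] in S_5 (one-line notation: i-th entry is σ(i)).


Cycle decomposition: (2 4)
Cycle lengths: 2
Order = lcm(2) = 2

ord(σ) = 2


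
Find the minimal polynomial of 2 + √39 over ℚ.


Let α = 2 + √39. Then α - 2 = √39, so (α - 2)² = 39, giving α² - 4α - 35 = 0. Degree 2 and α ∉ ℚ, so this is the minimal polynomial.

Minimal polynomial: x² - 4x - 35


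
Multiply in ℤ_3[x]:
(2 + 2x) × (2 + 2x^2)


Expand and collect like terms; reduce coefficients mod 3:
x^0: 2·2 = 4 ≡ 1 (mod 3)
x^1: 2·0 + 2·2 = 4 ≡ 1 (mod 3)
x^2: 2·2 + 2·0 = 4 ≡ 1 (mod 3)
x^3: 2·2 = 4 ≡ 1 (mod 3)
Result: 1 + x + x^2 + x^3

f · g = 1 + x + x^2 + x^3


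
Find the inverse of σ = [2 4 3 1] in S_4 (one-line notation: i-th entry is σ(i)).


To find σ⁻¹, swap domain and range:
σ(1) = 2 → σ⁻¹(2) = 1
σ(2) = 4 → σ⁻¹(4) = 2
σ(3) = 3 → σ⁻¹(3) = 3
σ(4) = 1 → σ⁻¹(1) = 4

σ⁻¹ = [4 1 3 2]


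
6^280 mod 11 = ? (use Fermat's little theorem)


Fermat's little theorem: if p is prime and gcd(a,p)=1, then a^(p-1) ≡ 1 (mod p)
p = 11 is prime, gcd(6,11) = 1
Reduce exponent: 280 mod 10 = 0
So 6^280 ≡ 6^0 (mod 11)
6^0 = 1

6^280 ≡ 1 (mod 11)


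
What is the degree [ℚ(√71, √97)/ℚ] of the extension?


[ℚ(√71,√97):ℚ] = [ℚ(√71,√97):ℚ(√71)]·[ℚ(√71):ℚ] = 2·2 = 4

[ℚ(√71, √97)/ℚ] = 4


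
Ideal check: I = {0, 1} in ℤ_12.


Check ideal conditions for I = {0, 1} in ℤ_12:
(1) I is an additive subgroup? No
(2) For r ∈ ℤ_12 and a ∈ I: r·a ∈ I? No  [counterexample: r=2, a=1, r·a mod 12 = 2 ∉ I]

No, I is not an ideal of ℤ_12


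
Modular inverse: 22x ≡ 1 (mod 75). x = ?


Use the extended Euclidean algorithm to write 1 = 22·s + 75·t; then s mod 75 is the inverse.
Euclidean algorithm:
  22 = 0·75 + 22
  75 = 3·22 + 9
  22 = 2·9 + 4
  9 = 2·4 + 1
  4 = 4·1 + 0
gcd(22,75) = 1
Back-substitution gives: 22·(-17) + 75·(5) = 1
So 22⁻¹ ≡ -17 ≡ 58 (mod 75)
Check: 22 × 58 = 1276 ≡ 1 (mod 75) ✓

22⁻¹ ≡ 58 (mod 75)


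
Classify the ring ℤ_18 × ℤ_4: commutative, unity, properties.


Direct product ring; commutative with unity (1,1); but (1,0)·(0,1) = (0,0) gives zero divisors, so not an integral domain
Commutative: Yes
Integral domain: No
Has unity: Yes

ℤ_18 × ℤ_4: Commutative=Yes, Unity=Yes


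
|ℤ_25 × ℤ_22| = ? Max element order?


|ℤ_25 × ℤ_22| = 25 × 22 = 550
Max element order = lcm(25,22) = 550
Cyclic? Yes (gcd=1)

|ℤ_25×ℤ_22| = 550, max element order = 550


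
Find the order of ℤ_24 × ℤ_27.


|A × B| = |A| · |B|
|ℤ_24 × ℤ_27| = 24 × 27 = 648

|ℤ_24 × ℤ_27| = 648


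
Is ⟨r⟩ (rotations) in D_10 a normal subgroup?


H = ⟨r⟩ (rotations) in D_10
The rotation subgroup ⟨r⟩ has index 2 in D_10, so it is normal

Yes, normal subgroup


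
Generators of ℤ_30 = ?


g generates ℤ_n iff gcd(g,n) = 1
Prime factors of 30: 2, 3, 5
Generators are g ∈ {1,...,29} not divisible by any of these primes.
Generators: {1, 7, 11, 13, 17, 19, 23, 29}
Number of generators = φ(30) = 8

Generators of ℤ_30 = {1, 7, 11, 13, 17, 19, 23, 29}


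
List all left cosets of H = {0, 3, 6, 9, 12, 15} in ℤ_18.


H = {0, 3, 6, 9, 12, 15}, |H| = 6
Number of cosets = |G|/|H| = 18/6 = 3
0 + H = {0, 3, 6, 9, 12, 15}
1 + H = {1, 4, 7, 10, 13, 16}
2 + H = {2, 5, 8, 11, 14, 17}

Cosets: 0+H={0,3,6,9,12,15}; 1+H={1,4,7,10,13,16}; 2+H={2,5,8,11,14,17}


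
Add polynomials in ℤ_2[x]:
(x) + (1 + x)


Add coefficients mod 2:
x^0: 0 + 1 = 1 (mod 2)
x^1: 1 + 1 = 0 (mod 2)
Result: 1

f + g = 1


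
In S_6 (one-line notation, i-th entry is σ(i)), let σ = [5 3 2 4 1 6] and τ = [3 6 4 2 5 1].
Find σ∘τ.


σ∘τ: apply τ first, then σ
1 →τ 3 →σ 2
2 →τ 6 →σ 6
3 →τ 4 →σ 4
4 →τ 2 →σ 3
5 →τ 5 →σ 1
6 →τ 1 →σ 5

σ∘τ = [2 6 4 3 1 5]


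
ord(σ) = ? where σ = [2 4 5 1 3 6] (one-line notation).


Cycle decomposition: (1 2 4) (3 5)
Cycle lengths: 3, 2
Order = lcm(3, 2) = 6

ord(σ) = 6


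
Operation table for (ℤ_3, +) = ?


Elements: {0, 1, 2}
Operation: addition mod 3
Entry (a, b) = (a + b) mod 3

Cayley table:
  | 0 | 1 | 2
0 | 0 | 1 | 2
1 | 1 | 2 | 0
2 | 2 | 0 | 1


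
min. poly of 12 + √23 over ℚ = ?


Let α = 12 + √23. Then α - 12 = √23, so (α - 12)² = 23, giving α² - 24α + 121 = 0. Degree 2 and α ∉ ℚ, so this is the minimal polynomial.

Minimal polynomial: x² - 24x + 121


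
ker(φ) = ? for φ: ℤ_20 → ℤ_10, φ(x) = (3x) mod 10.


Kernel = preimage of identity
ker(φ) = {x ∈ ℤ_20 : 3x ≡ 0 (mod 10)}. Since 10 | 20, φ is well-defined. The kernel is the cyclic subgroup ⟨10⟩ of ℤ_20 (order 2), i.e. {0, 10}

ker(φ) = {0, 10}


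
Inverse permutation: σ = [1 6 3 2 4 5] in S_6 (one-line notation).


To find σ⁻¹, swap domain and range:
σ(1) = 1 → σ⁻¹(1) = 1
σ(2) = 6 → σ⁻¹(6) = 2
σ(3) = 3 → σ⁻¹(3) = 3
σ(4) = 2 → σ⁻¹(2) = 4
σ(5) = 4 → σ⁻¹(4) = 5
σ(6) = 5 → σ⁻¹(5) = 6

σ⁻¹ = [1 4 3 5 6 2]


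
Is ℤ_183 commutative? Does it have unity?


ℤ_183 is a commutative ring with unity 1; 183 = 3×61 is composite, so 3·61 ≡ 0 gives zero divisors (not an integral domain)
Commutative: Yes
Integral domain: No
Has unity: Yes

ℤ_183: Commutative=Yes, Unity=Yes


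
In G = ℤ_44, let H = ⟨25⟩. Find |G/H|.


|⟨25⟩| = n / gcd(25, 44) = 44 / 1 = 44
H is normal (ℤ_44 is abelian).
|G/H| = |G| / |H| = 44 / 44 = 1

|G/H| = 1


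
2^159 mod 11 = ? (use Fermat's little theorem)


Fermat's little theorem: if p is prime and gcd(a,p)=1, then a^(p-1) ≡ 1 (mod p)
p = 11 is prime, gcd(2,11) = 1
Reduce exponent: 159 mod 10 = 9
So 2^159 ≡ 2^9 (mod 11)
2^9 mod 11 = 6

2^159 ≡ 6 (mod 11)


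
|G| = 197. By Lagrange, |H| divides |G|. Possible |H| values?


Lagrange's theorem: |H| divides |G|
|G| = 197
Divisors of 197: 1, 197

Possible subgroup orders: {1, 197}


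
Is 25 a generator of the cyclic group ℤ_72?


g generates ℤ_n iff gcd(g, n) = 1
gcd(25, 72) = 1
Since gcd = 1, 25 is a generator.

Yes, 25 generates ℤ_72


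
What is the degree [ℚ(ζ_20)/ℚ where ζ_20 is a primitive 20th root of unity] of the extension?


[ℚ(ζ_n):ℚ] = deg Φ_n(x) = φ(n). Here φ(20) = 8

[ℚ(ζ_20)/ℚ where ζ_20 is a primitive 20th root of unity] = 8


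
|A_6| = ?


|A_n| = n!/2 (even permutations)
|A_6| = 6!/2 = 720/2 = 360

|A_6| = 360


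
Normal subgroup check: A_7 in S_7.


H = A_7 in S_7
A_7 has index 2 in S_7, and every subgroup of index 2 is normal

Yes, normal subgroup


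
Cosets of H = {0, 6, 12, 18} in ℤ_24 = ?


H = {0, 6, 12, 18}, |H| = 4
Number of cosets = |G|/|H| = 24/4 = 6
0 + H = {0, 6, 12, 18}
1 + H = {1, 7, 13, 19}
2 + H = {2, 8, 14, 20}
3 + H = {3, 9, 15, 21}
4 + H = {4, 10, 16, 22}
5 + H = {5, 11, 17, 23}

Cosets: 0+H={0,6,12,18}; 1+H={1,7,13,19}; 2+H={2,8,14,20}; 3+H={3,9,15,21}; 4+H={4,10,16,22}; 5+H={5,11,17,23}


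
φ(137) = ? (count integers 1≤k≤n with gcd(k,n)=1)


Factor n: 137 = 137
φ(n) = n · ∏(1 - 1/p) over distinct primes p | n
φ(137) = 137 · (1 - 1/137) = 136

φ(137) = 136


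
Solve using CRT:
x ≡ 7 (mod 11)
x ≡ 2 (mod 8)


m₁ = 11, m₂ = 8, gcd = 1, so CRT applies. M = m₁·m₂ = 88
Let M₁ = M/m₁ = 8, M₂ = M/m₂ = 11
Find y₁ ≡ M₁⁻¹ (mod m₁): 8⁻¹ ≡ 7 (mod 11)
Find y₂ ≡ M₂⁻¹ (mod m₂): 11⁻¹ ≡ 3 (mod 8)
x = a₁·M₁·y₁ + a₂·M₂·y₂ = 7·8·7 + 2·11·3 = 458
Reduce mod 88: x ≡ 18
Check: 18 mod 11 = 7 ✓, 18 mod 8 = 2 ✓

x ≡ 18 (mod 88)


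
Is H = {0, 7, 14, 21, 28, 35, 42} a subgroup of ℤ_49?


Subgroup test for H = {0, 7, 14, 21, 28, 35, 42} in (ℤ_49, +):
(1) 0 ∈ H? Yes
(2) Closure: for all a,b ∈ H, (a+b) mod 49 ∈ H? Yes
(3) Inverses: for all a ∈ H, -a mod 49 ∈ H? Yes

Yes, H is a subgroup of ℤ_49


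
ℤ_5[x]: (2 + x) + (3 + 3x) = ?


Add coefficients mod 5:
x^0: 2 + 3 = 0 (mod 5)
x^1: 1 + 3 = 4 (mod 5)
Result: 4x

f + g = 4x


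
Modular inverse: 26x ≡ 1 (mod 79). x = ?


Use the extended Euclidean algorithm to write 1 = 26·s + 79·t; then s mod 79 is the inverse.
Euclidean algorithm:
  26 = 0·79 + 26
  79 = 3·26 + 1
  26 = 26·1 + 0
gcd(26,79) = 1
Back-substitution gives: 26·(-3) + 79·(1) = 1
So 26⁻¹ ≡ -3 ≡ 76 (mod 79)
Check: 26 × 76 = 1976 ≡ 1 (mod 79) ✓

26⁻¹ ≡ 76 (mod 79)


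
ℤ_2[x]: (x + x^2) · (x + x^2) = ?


Expand and collect like terms; reduce coefficients mod 2:
x^0: 0·0 = 0 ≡ 0 (mod 2)
x^1: 0·1 + 1·0 = 0 ≡ 0 (mod 2)
x^2: 0·1 + 1·1 + 1·0 = 1 ≡ 1 (mod 2)
x^3: 1·1 + 1·1 = 2 ≡ 0 (mod 2)
x^4: 1·1 = 1 ≡ 1 (mod 2)
Result: x^2 + x^4

f · g = x^2 + x^4


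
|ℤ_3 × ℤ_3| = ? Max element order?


|ℤ_3 × ℤ_3| = 3 × 3 = 9
Max element order = lcm(3,3) = 3
Cyclic? No (gcd=3)

|ℤ_3×ℤ_3| = 9, max element order = 3


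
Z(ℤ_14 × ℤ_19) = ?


Z(G) = {g ∈ G | gx = xg for all x ∈ G}
Direct product of abelian groups is abelian, so Z(G) = G

Z(ℤ_14 × ℤ_19) = ℤ_14 × ℤ_19


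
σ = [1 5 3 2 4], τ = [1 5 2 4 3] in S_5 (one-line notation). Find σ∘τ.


σ∘τ: apply τ first, then σ
1 →τ 1 →σ 1
2 →τ 5 →σ 4
3 →τ 2 →σ 5
4 →τ 4 →σ 2
5 →τ 3 →σ 3

σ∘τ = [1 4 5 2 3]


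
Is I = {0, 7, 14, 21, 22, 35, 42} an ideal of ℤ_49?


Check ideal conditions for I = {0, 7, 14, 21, 22, 35, 42} in ℤ_49:
(1) I is an additive subgroup? No
(2) For r ∈ ℤ_49 and a ∈ I: r·a ∈ I? No  [counterexample: r=2, a=14, r·a mod 49 = 28 ∉ I]

No, I is not an ideal of ℤ_49


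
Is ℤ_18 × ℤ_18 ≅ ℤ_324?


Comparing ℤ_18 × ℤ_18 and ℤ_324:
gcd(18,18) = 18 ≠ 1. Max element order in ℤ_18×ℤ_18 is lcm(18,18) = 18 < 324, so it has no element of order 324

No, ℤ_18 × ℤ_18 ≇ ℤ_324


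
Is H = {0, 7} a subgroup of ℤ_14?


Subgroup test for H = {0, 7} in (ℤ_14, +):
(1) 0 ∈ H? Yes
(2) Closure: for all a,b ∈ H, (a+b) mod 14 ∈ H? Yes
(3) Inverses: for all a ∈ H, -a mod 14 ∈ H? Yes

Yes, H is a subgroup of ℤ_14


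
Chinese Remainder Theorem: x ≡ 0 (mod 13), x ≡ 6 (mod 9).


m₁ = 13, m₂ = 9, gcd = 1, so CRT applies. M = m₁·m₂ = 117
Let M₁ = M/m₁ = 9, M₂ = M/m₂ = 13
Find y₁ ≡ M₁⁻¹ (mod m₁): 9⁻¹ ≡ 3 (mod 13)
Find y₂ ≡ M₂⁻¹ (mod m₂): 13⁻¹ ≡ 7 (mod 9)
x = a₁·M₁·y₁ + a₂·M₂·y₂ = 0·9·3 + 6·13·7 = 546
Reduce mod 117: x ≡ 78
Check: 78 mod 13 = 0 ✓, 78 mod 9 = 6 ✓

x ≡ 78 (mod 117)


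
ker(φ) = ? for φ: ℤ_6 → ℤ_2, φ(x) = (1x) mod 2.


Kernel = preimage of identity
ker(φ) = {x ∈ ℤ_6 : 1x ≡ 0 (mod 2)}. Since 2 | 6, φ is well-defined. The kernel is the cyclic subgroup ⟨2⟩ of ℤ_6 (order 3), i.e. {0, 2, 4}

ker(φ) = {0, 2, 4}


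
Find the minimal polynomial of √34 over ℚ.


√34 satisfies x² - 34 = 0, irreducible over ℚ since 34 is squarefree

Minimal polynomial: x² - 34


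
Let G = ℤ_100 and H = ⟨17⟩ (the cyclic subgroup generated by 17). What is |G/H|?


|⟨17⟩| = n / gcd(17, 100) = 100 / 1 = 100
H is normal (ℤ_100 is abelian).
|G/H| = |G| / |H| = 100 / 100 = 1

|G/H| = 1


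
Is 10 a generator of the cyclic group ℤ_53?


g generates ℤ_n iff gcd(g, n) = 1
gcd(10, 53) = 1
Since gcd = 1, 10 is a generator.

Yes, 10 generates ℤ_53


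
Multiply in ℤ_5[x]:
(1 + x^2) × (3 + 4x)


Expand and collect like terms; reduce coefficients mod 5:
x^0: 1·3 = 3 ≡ 3 (mod 5)
x^1: 1·4 + 0·3 = 4 ≡ 4 (mod 5)
x^2: 0·4 + 1·3 = 3 ≡ 3 (mod 5)
x^3: 1·4 = 4 ≡ 4 (mod 5)
Result: 3 + 4x + 3x^2 + 4x^3

f · g = 3 + 4x + 3x^2 + 4x^3


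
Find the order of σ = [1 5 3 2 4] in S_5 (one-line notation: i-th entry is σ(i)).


Cycle decomposition: (2 5 4)
Cycle lengths: 3
Order = lcm(3) = 3

ord(σ) = 3


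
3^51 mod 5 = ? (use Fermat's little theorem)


Fermat's little theorem: if p is prime and gcd(a,p)=1, then a^(p-1) ≡ 1 (mod p)
p = 5 is prime, gcd(3,5) = 1
Reduce exponent: 51 mod 4 = 3
So 3^51 ≡ 3^3 (mod 5)
3^3 mod 5 = 2

3^51 ≡ 2 (mod 5)


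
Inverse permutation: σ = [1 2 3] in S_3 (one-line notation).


To find σ⁻¹, swap domain and range:
σ(1) = 1 → σ⁻¹(1) = 1
σ(2) = 2 → σ⁻¹(2) = 2
σ(3) = 3 → σ⁻¹(3) = 3

σ⁻¹ = [1 2 3]


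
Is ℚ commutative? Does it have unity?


ℚ is a field: commutative, has unity, every nonzero element is a unit (hence an integral domain)
Commutative: Yes
Integral domain: Yes
Has unity: Yes

ℚ: Commutative=Yes, Unity=Yes


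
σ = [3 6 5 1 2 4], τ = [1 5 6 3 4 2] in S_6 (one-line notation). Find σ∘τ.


σ∘τ: apply τ first, then σ
1 →τ 1 →σ 3
2 →τ 5 →σ 2
3 →τ 6 →σ 4
4 →τ 3 →σ 5
5 →τ 4 →σ 1
6 →τ 2 →σ 6

σ∘τ = [3 2 4 5 1 6]


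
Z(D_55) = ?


Z(G) = {g ∈ G | gx = xg for all x ∈ G}
For odd n, Z(D_n) = {e}: no nontrivial rotation commutes with all reflections

Z(D_55) = {e}


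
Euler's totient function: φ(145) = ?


Factor n: 145 = 5 × 29
φ(n) = n · ∏(1 - 1/p) over distinct primes p | n
φ(145) = 145 · (1 - 1/5) · (1 - 1/29) = 112

φ(145) = 112


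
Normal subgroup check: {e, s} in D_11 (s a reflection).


H = {e, s} in D_11 (s a reflection)
r·s·r⁻¹ = sr⁻² ≠ s for n ≥ 3, so {e, s} is not closed under conjugation

No, not a normal subgroup


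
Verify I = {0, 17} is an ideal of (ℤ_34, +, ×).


Check ideal conditions for I = {0, 17} in ℤ_34:
(1) I is an additive subgroup? Yes
(2) For r ∈ ℤ_34 and a ∈ I: r·a ∈ I? Yes

Yes, I is an ideal of ℤ_34


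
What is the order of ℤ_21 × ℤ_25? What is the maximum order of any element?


|ℤ_21 × ℤ_25| = 21 × 25 = 525
Max element order = lcm(21,25) = 525
Cyclic? Yes (gcd=1)

|ℤ_21×ℤ_25| = 525, max element order = 525


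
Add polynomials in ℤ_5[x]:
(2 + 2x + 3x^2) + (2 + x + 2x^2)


Add coefficients mod 5:
x^0: 2 + 2 = 4 (mod 5)
x^1: 2 + 1 = 3 (mod 5)
x^2: 3 + 2 = 0 (mod 5)
Result: 4 + 3x

f + g = 4 + 3x


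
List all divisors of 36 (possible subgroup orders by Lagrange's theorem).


Lagrange's theorem: |H| divides |G|
|G| = 36
Divisors of 36: 1, 2, 3, 4, 6, 9, 12, 18, 36

Possible subgroup orders: {1, 2, 3, 4, 6, 9, 12, 18, 36}


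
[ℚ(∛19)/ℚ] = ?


∛19 has minimal polynomial x³ - 19 (irreducible over ℚ since 19 is not a perfect cube)

[ℚ(∛19)/ℚ] = 3


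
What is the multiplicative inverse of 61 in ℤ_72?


Use the extended Euclidean algorithm to write 1 = 61·s + 72·t; then s mod 72 is the inverse.
Euclidean algorithm:
  61 = 0·72 + 61
  72 = 1·61 + 11
  61 = 5·11 + 6
  11 = 1·6 + 5
  6 = 1·5 + 1
  5 = 5·1 + 0
gcd(61,72) = 1
Back-substitution gives: 61·(13) + 72·(-11) = 1
So 61⁻¹ ≡ 13 ≡ 13 (mod 72)
Check: 61 × 13 = 793 ≡ 1 (mod 72) ✓

61⁻¹ ≡ 13 (mod 72)


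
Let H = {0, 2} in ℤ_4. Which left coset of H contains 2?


2 + H = {2 + h (mod 4) : h ∈ H}
2+0=2, 2+2=0
2 + H = {0, 2} = 0 + H

2 + H = {0, 2}


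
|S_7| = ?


|S_n| = n! (number of permutations of n symbols)
|S_7| = 7! = 5040

|S_7| = 5040


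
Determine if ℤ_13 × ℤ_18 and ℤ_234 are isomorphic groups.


Comparing ℤ_13 × ℤ_18 and ℤ_234:
gcd(13,18) = 1, so ℤ_13 × ℤ_18 ≅ ℤ_234 (CRT)

Yes, ℤ_13 × ℤ_18 ≅ ℤ_234


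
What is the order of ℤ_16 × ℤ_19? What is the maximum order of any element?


|ℤ_16 × ℤ_19| = 16 × 19 = 304
Max element order = lcm(16,19) = 304
Cyclic? Yes (gcd=1)

|ℤ_16×ℤ_19| = 304, max element order = 304


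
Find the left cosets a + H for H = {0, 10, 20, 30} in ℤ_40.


H = {0, 10, 20, 30}, |H| = 4
Number of cosets = |G|/|H| = 40/4 = 10
0 + H = {0, 10, 20, 30}
1 + H = {1, 11, 21, 31}
2 + H = {2, 12, 22, 32}
3 + H = {3, 13, 23, 33}
4 + H = {4, 14, 24, 34}
5 + H = {5, 15, 25, 35}
6 + H = {6, 16, 26, 36}
7 + H = {7, 17, 27, 37}
8 + H = {8, 18, 28, 38}
9 + H = {9, 19, 29, 39}

Cosets: 0+H={0,10,20,30}; 1+H={1,11,21,31}; 2+H={2,12,22,32}; 3+H={3,13,23,33}; 4+H={4,14,24,34}; 5+H={5,15,25,35}; 6+H={6,16,26,36}; 7+H={7,17,27,37}; 8+H={8,18,28,38}; 9+H={9,19,29,39}


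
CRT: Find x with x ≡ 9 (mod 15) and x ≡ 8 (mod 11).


m₁ = 15, m₂ = 11, gcd = 1, so CRT applies. M = m₁·m₂ = 165
Let M₁ = M/m₁ = 11, M₂ = M/m₂ = 15
Find y₁ ≡ M₁⁻¹ (mod m₁): 11⁻¹ ≡ 11 (mod 15)
Find y₂ ≡ M₂⁻¹ (mod m₂): 15⁻¹ ≡ 3 (mod 11)
x = a₁·M₁·y₁ + a₂·M₂·y₂ = 9·11·11 + 8·15·3 = 1449
Reduce mod 165: x ≡ 129
Check: 129 mod 15 = 9 ✓, 129 mod 11 = 8 ✓

x ≡ 129 (mod 165)


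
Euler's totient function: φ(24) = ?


φ(n) = count of k ∈ {1,...,n} with gcd(k,n)=1
Coprimes to 24: {1, 5, 7, 11, 13, 17, 19, 23}
Count: 8

φ(24) = 8


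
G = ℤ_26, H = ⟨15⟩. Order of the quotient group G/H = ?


|⟨15⟩| = n / gcd(15, 26) = 26 / 1 = 26
H is normal (ℤ_26 is abelian).
|G/H| = |G| / |H| = 26 / 26 = 1

|G/H| = 1


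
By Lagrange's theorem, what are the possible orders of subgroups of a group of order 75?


Lagrange's theorem: |H| divides |G|
|G| = 75
Divisors of 75: 1, 3, 5, 15, 25, 75

Possible subgroup orders: {1, 3, 5, 15, 25, 75}


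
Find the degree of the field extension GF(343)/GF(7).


GF(343) = GF(7^3), so the extension degree is 3

[GF(343)/GF(7)] = 3


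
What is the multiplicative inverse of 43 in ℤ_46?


Use the extended Euclidean algorithm to write 1 = 43·s + 46·t; then s mod 46 is the inverse.
Euclidean algorithm:
  43 = 0·46 + 43
  46 = 1·43 + 3
  43 = 14·3 + 1
  3 = 3·1 + 0
gcd(43,46) = 1
Back-substitution gives: 43·(15) + 46·(-14) = 1
So 43⁻¹ ≡ 15 ≡ 15 (mod 46)
Check: 43 × 15 = 645 ≡ 1 (mod 46) ✓

43⁻¹ ≡ 15 (mod 46)


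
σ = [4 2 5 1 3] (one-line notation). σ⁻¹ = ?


To find σ⁻¹, swap domain and range:
σ(1) = 4 → σ⁻¹(4) = 1
σ(2) = 2 → σ⁻¹(2) = 2
σ(3) = 5 → σ⁻¹(5) = 3
σ(4) = 1 → σ⁻¹(1) = 4
σ(5) = 3 → σ⁻¹(3) = 5

σ⁻¹ = [4 2 5 1 3]


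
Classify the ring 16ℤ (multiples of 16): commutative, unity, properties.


16ℤ is a commutative ring under +,× but has no multiplicative identity (1 ∉ 16ℤ); it has no zero divisors, but without unity it is not an integral domain
Commutative: Yes
Integral domain: No
Has unity: No

16ℤ (multiples of 16): Commutative=Yes, Unity=No


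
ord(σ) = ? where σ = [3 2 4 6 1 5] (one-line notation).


Cycle decomposition: (1 3 4 6 5)
Cycle lengths: 5
Order = lcm(5) = 5

ord(σ) = 5


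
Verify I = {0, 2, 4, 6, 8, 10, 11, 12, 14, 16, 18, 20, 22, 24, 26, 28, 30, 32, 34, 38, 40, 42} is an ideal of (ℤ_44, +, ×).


Check ideal conditions for I = {0, 2, 4, 6, 8, 10, 11, 12, 14, 16, 18, 20, 22, 24, 26, 28, 30, 32, 34, 38, 40, 42} in ℤ_44:
(1) I is an additive subgroup? No
(2) For r ∈ ℤ_44 and a ∈ I: r·a ∈ I? No  [counterexample: r=2, a=18, r·a mod 44 = 36 ∉ I]

No, I is not an ideal of ℤ_44


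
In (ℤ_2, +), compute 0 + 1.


Operation: addition mod 2
0 + 1 = (a + b) mod 2 with a = 0, b = 1

0 + 1 = 1


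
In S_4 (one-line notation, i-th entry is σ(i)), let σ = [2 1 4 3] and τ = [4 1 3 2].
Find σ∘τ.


σ∘τ: apply τ first, then σ
1 →τ 4 →σ 3
2 →τ 1 →σ 2
3 →τ 3 →σ 4
4 →τ 2 →σ 1

σ∘τ = [3 2 4 1]


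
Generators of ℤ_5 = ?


g generates ℤ_n iff gcd(g,n) = 1
Checking each g ∈ {1,...,4}:
gcd(1,5) = 1
gcd(2,5) = 1
gcd(3,5) = 1
gcd(4,5) = 1
Generators: {1, 2, 3, 4}
Number of generators = φ(5) = 4

Generators of ℤ_5 = {1, 2, 3, 4}


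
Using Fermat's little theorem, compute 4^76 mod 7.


Fermat's little theorem: if p is prime and gcd(a,p)=1, then a^(p-1) ≡ 1 (mod p)
p = 7 is prime, gcd(4,7) = 1
Reduce exponent: 76 mod 6 = 4
So 4^76 ≡ 4^4 (mod 7)
4^4 mod 7 = 4

4^76 ≡ 4 (mod 7)


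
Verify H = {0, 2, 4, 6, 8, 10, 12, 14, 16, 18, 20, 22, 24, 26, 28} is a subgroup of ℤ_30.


Subgroup test for H = {0, 2, 4, 6, 8, 10, 12, 14, 16, 18, 20, 22, 24, 26, 28} in (ℤ_30, +):
(1) 0 ∈ H? Yes
(2) Closure: for all a,b ∈ H, (a+b) mod 30 ∈ H? Yes
(3) Inverses: for all a ∈ H, -a mod 30 ∈ H? Yes

Yes, H is a subgroup of ℤ_30


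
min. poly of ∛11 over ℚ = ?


∛11 satisfies x³ - 11 = 0, irreducible over ℚ (no rational root; 11 is not a perfect cube)

Minimal polynomial: x³ - 11


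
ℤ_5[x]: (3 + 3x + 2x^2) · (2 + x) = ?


Expand and collect like terms; reduce coefficients mod 5:
x^0: 3·2 = 6 ≡ 1 (mod 5)
x^1: 3·1 + 3·2 = 9 ≡ 4 (mod 5)
x^2: 3·1 + 2·2 = 7 ≡ 2 (mod 5)
x^3: 2·1 = 2 ≡ 2 (mod 5)
Result: 1 + 4x + 2x^2 + 2x^3

f · g = 1 + 4x + 2x^2 + 2x^3


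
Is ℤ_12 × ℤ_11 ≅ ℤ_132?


Comparing ℤ_12 × ℤ_11 and ℤ_132:
gcd(12,11) = 1, so ℤ_12 × ℤ_11 ≅ ℤ_132 (CRT)

Yes, ℤ_12 × ℤ_11 ≅ ℤ_132


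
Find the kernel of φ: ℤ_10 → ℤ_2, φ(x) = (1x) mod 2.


Kernel = preimage of identity
ker(φ) = {x ∈ ℤ_10 : 1x ≡ 0 (mod 2)}. Since 2 | 10, φ is well-defined. The kernel is the cyclic subgroup ⟨2⟩ of ℤ_10 (order 5), i.e. {0, 2, 4, 6, 8}

ker(φ) = {0, 2, 4, 6, 8}


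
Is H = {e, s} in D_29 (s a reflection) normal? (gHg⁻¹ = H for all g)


H = {e, s} in D_29 (s a reflection)
r·s·r⁻¹ = sr⁻² ≠ s for n ≥ 3, so {e, s} is not closed under conjugation

No, not a normal subgroup


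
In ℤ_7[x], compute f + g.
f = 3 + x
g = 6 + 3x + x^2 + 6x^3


Add coefficients mod 7:
x^0: 3 + 6 = 2 (mod 7)
x^1: 1 + 3 = 4 (mod 7)
x^2: 0 + 1 = 1 (mod 7)
x^3: 0 + 6 = 6 (mod 7)
Result: 2 + 4x + x^2 + 6x^3

f + g = 2 + 4x + x^2 + 6x^3


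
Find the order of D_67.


|D_n| = 2n (n rotations and n reflections)
|D_67| = 2×67 = 134

|D_67| = 134


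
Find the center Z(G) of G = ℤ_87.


Z(G) = {g ∈ G | gx = xg for all x ∈ G}
ℤ_87 is abelian, so Z(G) = G

Z(ℤ_87) = ℤ_87


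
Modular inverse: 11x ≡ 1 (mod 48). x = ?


Use the extended Euclidean algorithm to write 1 = 11·s + 48·t; then s mod 48 is the inverse.
Euclidean algorithm:
  11 = 0·48 + 11
  48 = 4·11 + 4
  11 = 2·4 + 3
  4 = 1·3 + 1
  3 = 3·1 + 0
gcd(11,48) = 1
Back-substitution gives: 11·(-13) + 48·(3) = 1
So 11⁻¹ ≡ -13 ≡ 35 (mod 48)
Check: 11 × 35 = 385 ≡ 1 (mod 48) ✓

11⁻¹ ≡ 35 (mod 48)


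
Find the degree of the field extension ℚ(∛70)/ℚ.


∛70 has minimal polynomial x³ - 70 (irreducible over ℚ since 70 is not a perfect cube)

[ℚ(∛70)/ℚ] = 3


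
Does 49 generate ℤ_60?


g generates ℤ_n iff gcd(g, n) = 1
gcd(49, 60) = 1
Since gcd = 1, 49 is a generator.

Yes, 49 generates ℤ_60


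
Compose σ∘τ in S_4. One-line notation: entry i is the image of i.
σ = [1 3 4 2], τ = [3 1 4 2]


σ∘τ: apply τ first, then σ
1 →τ 3 →σ 4
2 →τ 1 →σ 1
3 →τ 4 →σ 2
4 →τ 2 →σ 3

σ∘τ = [4 1 2 3]


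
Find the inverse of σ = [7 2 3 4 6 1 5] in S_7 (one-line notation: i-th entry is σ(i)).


To find σ⁻¹, swap domain and range:
σ(1) = 7 → σ⁻¹(7) = 1
σ(2) = 2 → σ⁻¹(2) = 2
σ(3) = 3 → σ⁻¹(3) = 3
σ(4) = 4 → σ⁻¹(4) = 4
σ(5) = 6 → σ⁻¹(6) = 5
σ(6) = 1 → σ⁻¹(1) = 6
σ(7) = 5 → σ⁻¹(5) = 7

σ⁻¹ = [6 2 3 4 7 5 1]


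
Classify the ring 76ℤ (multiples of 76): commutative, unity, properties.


76ℤ is a commutative ring under +,× but has no multiplicative identity (1 ∉ 76ℤ); it has no zero divisors, but without unity it is not an integral domain
Commutative: Yes
Integral domain: No
Has unity: No

76ℤ (multiples of 76): Commutative=Yes, Unity=No


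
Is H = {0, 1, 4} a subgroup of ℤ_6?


Subgroup test for H = {0, 1, 4} in (ℤ_6, +):
(1) 0 ∈ H? Yes
(2) Closure: for all a,b ∈ H, (a+b) mod 6 ∈ H? No  [counterexample: 1 + 1 = 2 ∉ H]
(3) Inverses: for all a ∈ H, -a mod 6 ∈ H? No

No, H is not a subgroup of ℤ_6


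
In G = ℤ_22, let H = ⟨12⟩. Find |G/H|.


|⟨12⟩| = n / gcd(12, 22) = 22 / 2 = 11
H is normal (ℤ_22 is abelian).
|G/H| = |G| / |H| = 22 / 11 = 2

|G/H| = 2


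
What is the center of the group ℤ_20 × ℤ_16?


Z(G) = {g ∈ G | gx = xg for all x ∈ G}
Direct product of abelian groups is abelian, so Z(G) = G

Z(ℤ_20 × ℤ_16) = ℤ_20 × ℤ_16


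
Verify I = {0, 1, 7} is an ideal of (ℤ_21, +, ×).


Check ideal conditions for I = {0, 1, 7} in ℤ_21:
(1) I is an additive subgroup? No
(2) For r ∈ ℤ_21 and a ∈ I: r·a ∈ I? No  [counterexample: r=2, a=1, r·a mod 21 = 2 ∉ I]

No, I is not an ideal of ℤ_21


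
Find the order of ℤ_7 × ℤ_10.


|A × B| = |A| · |B|
|ℤ_7 × ℤ_10| = 7 × 10 = 70

|ℤ_7 × ℤ_10| = 70


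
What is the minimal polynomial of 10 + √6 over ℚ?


Let α = 10 + √6. Then α - 10 = √6, so (α - 10)² = 6, giving α² - 20α + 94 = 0. Degree 2 and α ∉ ℚ, so this is the minimal polynomial.

Minimal polynomial: x² - 20x + 94


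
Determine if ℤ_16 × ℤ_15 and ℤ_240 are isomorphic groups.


Comparing ℤ_16 × ℤ_15 and ℤ_240:
gcd(16,15) = 1, so ℤ_16 × ℤ_15 ≅ ℤ_240 (CRT)

Yes, ℤ_16 × ℤ_15 ≅ ℤ_240


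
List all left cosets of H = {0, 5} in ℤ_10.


H = {0, 5}, |H| = 2
Number of cosets = |G|/|H| = 10/2 = 5
0 + H = {0, 5}
1 + H = {1, 6}
2 + H = {2, 7}
3 + H = {3, 8}
4 + H = {4, 9}

Cosets: 0+H={0,5}; 1+H={1,6}; 2+H={2,7}; 3+H={3,8}; 4+H={4,9}


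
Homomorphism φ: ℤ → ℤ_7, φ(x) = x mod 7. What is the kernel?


Kernel = preimage of identity
ker(φ) = {x ∈ ℤ : x ≡ 0 (mod 7)} = 7ℤ = {0, ±7, ±14, ...}

ker(φ) = 7ℤ


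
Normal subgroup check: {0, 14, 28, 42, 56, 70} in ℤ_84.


H = {0, 14, 28, 42, 56, 70} in ℤ_84
ℤ_84 is abelian; every subgroup of an abelian group is normal

Yes, normal subgroup


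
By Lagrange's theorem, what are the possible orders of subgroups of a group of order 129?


Lagrange's theorem: |H| divides |G|
|G| = 129
Divisors of 129: 1, 3, 43, 129

Possible subgroup orders: {1, 3, 43, 129}


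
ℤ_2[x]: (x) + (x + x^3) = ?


Add coefficients mod 2:
x^0: 0 + 0 = 0 (mod 2)
x^1: 1 + 1 = 0 (mod 2)
x^2: 0 + 0 = 0 (mod 2)
x^3: 0 + 1 = 1 (mod 2)
Result: x^3

f + g = x^3


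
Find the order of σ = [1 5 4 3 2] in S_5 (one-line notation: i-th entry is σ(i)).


Cycle decomposition: (2 5) (3 4)
Cycle lengths: 2, 2
Order = lcm(2, 2) = 2

ord(σ) = 2


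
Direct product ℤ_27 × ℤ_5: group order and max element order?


|ℤ_27 × ℤ_5| = 27 × 5 = 135
Max element order = lcm(27,5) = 135
Cyclic? Yes (gcd=1)

|ℤ_27×ℤ_5| = 135, max element order = 135


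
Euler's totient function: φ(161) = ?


Factor n: 161 = 7 × 23
φ(n) = n · ∏(1 - 1/p) over distinct primes p | n
φ(161) = 161 · (1 - 1/7) · (1 - 1/23) = 132

φ(161) = 132


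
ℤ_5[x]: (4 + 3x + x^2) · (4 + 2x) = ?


Expand and collect like terms; reduce coefficients mod 5:
x^0: 4·4 = 16 ≡ 1 (mod 5)
x^1: 4·2 + 3·4 = 20 ≡ 0 (mod 5)
x^2: 3·2 + 1·4 = 10 ≡ 0 (mod 5)
x^3: 1·2 = 2 ≡ 2 (mod 5)
Result: 1 + 2x^3

f · g = 1 + 2x^3


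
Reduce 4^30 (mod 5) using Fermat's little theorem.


Fermat's little theorem: if p is prime and gcd(a,p)=1, then a^(p-1) ≡ 1 (mod p)
p = 5 is prime, gcd(4,5) = 1
Reduce exponent: 30 mod 4 = 2
So 4^30 ≡ 4^2 (mod 5)
4^2 mod 5 = 1

4^30 ≡ 1 (mod 5)


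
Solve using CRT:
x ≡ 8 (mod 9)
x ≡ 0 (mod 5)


m₁ = 9, m₂ = 5, gcd = 1, so CRT applies. M = m₁·m₂ = 45
Let M₁ = M/m₁ = 5, M₂ = M/m₂ = 9
Find y₁ ≡ M₁⁻¹ (mod m₁): 5⁻¹ ≡ 2 (mod 9)
Find y₂ ≡ M₂⁻¹ (mod m₂): 9⁻¹ ≡ 4 (mod 5)
x = a₁·M₁·y₁ + a₂·M₂·y₂ = 8·5·2 + 0·9·4 = 80
Reduce mod 45: x ≡ 35
Check: 35 mod 9 = 8 ✓, 35 mod 5 = 0 ✓

x ≡ 35 (mod 45)
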